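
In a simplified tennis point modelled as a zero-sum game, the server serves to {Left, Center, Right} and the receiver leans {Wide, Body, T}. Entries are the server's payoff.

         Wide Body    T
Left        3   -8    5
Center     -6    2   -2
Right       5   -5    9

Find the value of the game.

Row minima: Left → -8, Center → -6, Right → -5; maximin = -5.
Column maxima: Wide → 5, Body → 2, T → 9; minimax = 2.
-5 ≠ 2, so there is no saddle point; optimal play is mixed.
Left is strictly dominated by Right, so the server never plays it.
T is strictly dominated by Wide (it gives the server strictly more in every row), so the receiver never plays it.
On the remaining 2×2 (Center, Right vs Wide, Body):
Let the server play Center with probability p. Expected payoff against Wide: (-6)p + 5(1−p) = −11p + 5; against Body: 2p + (-5)(1−p) = 7p − 5.
Setting these equal: −11p + 5 = 7p − 5 ⇒ −18p = -10 ⇒ p = 5/9, and the value is (-11)·(5/9) + 5 = -10/9.
For the receiver: with q = P(Wide), equating Center's and Right's payoffs gives −8q + 2 = 10q − 5 ⇒ q = 7/18.

-10/9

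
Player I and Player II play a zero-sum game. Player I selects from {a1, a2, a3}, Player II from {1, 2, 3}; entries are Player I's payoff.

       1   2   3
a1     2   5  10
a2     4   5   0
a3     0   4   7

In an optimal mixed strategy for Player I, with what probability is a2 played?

Row minima: a1 → 2, a2 → 0, a3 → 0; maximin = 2.
Column maxima: 1 → 4, 2 → 5, 3 → 10; minimax = 4.
2 ≠ 4, so there is no saddle point; optimal play is mixed.
a3 is strictly dominated by a1, so Player I never plays it.
2 is strictly dominated by 1 (it gives Player I strictly more in every row), so Player II never plays it.
On the remaining 2×2 (a1, a2 vs 1, 3):
Let Player I play a1 with probability p. Expected payoff against 1: 2p + 4(1−p) = −2p + 4; against 3: 10p + 0(1−p) = 10p.
Setting these equal: −2p + 4 = 10p ⇒ −12p = -4 ⇒ p = 1/3, and the value is (-2)·(1/3) + 4 = 10/3.
For Player II: with q = P(1), equating a1's and a2's payoffs gives −8q + 10 = 4q ⇒ q = 5/6.

2/3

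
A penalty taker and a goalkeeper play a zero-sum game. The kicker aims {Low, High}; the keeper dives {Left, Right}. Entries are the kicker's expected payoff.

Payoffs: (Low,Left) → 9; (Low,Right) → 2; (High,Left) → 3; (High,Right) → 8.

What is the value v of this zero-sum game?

Row minima: Low → 2, High → 3; maximin = 3.
Column maxima: Left → 9, Right → 8; minimax = 8.
3 ≠ 8, so there is no saddle point; optimal play is mixed.
Let the kicker play Low with probability p. Expected payoff against Left: 9p + 3(1−p) = 6p + 3; against Right: 2p + 8(1−p) = −6p + 8.
Setting these equal: 6p + 3 = −6p + 8 ⇒ 12p = 5 ⇒ p = 5/12, and the value is (6)·(5/12) + 3 = 11/2.
For the keeper: with q = P(Left), equating Low's and High's payoffs gives 7q + 2 = −5q + 8 ⇒ q = 1/2.

11/2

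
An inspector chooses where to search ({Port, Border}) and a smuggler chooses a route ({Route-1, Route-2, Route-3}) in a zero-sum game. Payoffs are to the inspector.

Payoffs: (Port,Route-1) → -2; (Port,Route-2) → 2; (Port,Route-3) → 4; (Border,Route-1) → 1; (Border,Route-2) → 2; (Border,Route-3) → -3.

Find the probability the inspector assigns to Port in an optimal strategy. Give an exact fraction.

Row minima: Port → -2, Border → -3; maximin = -2.
Column maxima: Route-1 → 1, Route-2 → 2, Route-3 → 4; minimax = 1.
-2 ≠ 1, so there is no saddle point; optimal play is mixed.
Route-2 is strictly dominated by Route-1 (it gives the inspector strictly more in every row), so the smuggler never plays it.
On the remaining 2×2 (Port, Border vs Route-1, Route-3):
Let the inspector play Port with probability p. Expected payoff against Route-1: (-2)p + 1(1−p) = −3p + 1; against Route-3: 4p + (-3)(1−p) = 7p − 3.
Setting these equal: −3p + 1 = 7p − 3 ⇒ −10p = -4 ⇒ p = 2/5, and the value is (-3)·(2/5) + 1 = -1/5.
For the smuggler: with q = P(Route-1), equating Port's and Border's payoffs gives −6q + 4 = 4q − 3 ⇒ q = 7/10.

2/5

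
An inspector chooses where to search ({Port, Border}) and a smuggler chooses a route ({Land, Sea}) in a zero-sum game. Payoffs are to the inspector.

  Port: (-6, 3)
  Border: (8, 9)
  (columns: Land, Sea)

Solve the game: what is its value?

8

Row minima: Port → -6, Border → 8; maximin = 8.
Column maxima: Land → 8, Sea → 9; minimax = 8.
Since maximin = minimax = 8, there is a saddle point and the value is 8.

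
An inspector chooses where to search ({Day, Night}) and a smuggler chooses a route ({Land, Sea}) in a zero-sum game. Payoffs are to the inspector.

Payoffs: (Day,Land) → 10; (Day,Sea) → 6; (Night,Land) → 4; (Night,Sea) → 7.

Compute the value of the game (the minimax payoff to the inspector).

46/7

Row minima: Day → 6, Night → 4; maximin = 6.
Column maxima: Land → 10, Sea → 7; minimax = 7.
6 ≠ 7, so there is no saddle point; optimal play is mixed.
Let the inspector play Day with probability p. Expected payoff against Land: 10p + 4(1−p) = 6p + 4; against Sea: 6p + 7(1−p) = −p + 7.
Setting these equal: 6p + 4 = −p + 7 ⇒ 7p = 3 ⇒ p = 3/7, and the value is (6)·(3/7) + 4 = 46/7.
For the smuggler: with q = P(Land), equating Day's and Night's payoffs gives 4q + 6 = −3q + 7 ⇒ q = 1/7.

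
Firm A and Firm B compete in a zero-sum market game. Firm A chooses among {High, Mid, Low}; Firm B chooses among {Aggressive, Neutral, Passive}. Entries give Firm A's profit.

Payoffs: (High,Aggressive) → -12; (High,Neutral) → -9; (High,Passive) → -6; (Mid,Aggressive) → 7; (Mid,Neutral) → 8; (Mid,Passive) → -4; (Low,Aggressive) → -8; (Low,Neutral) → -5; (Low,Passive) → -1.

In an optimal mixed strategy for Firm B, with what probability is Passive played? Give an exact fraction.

Row minima: High → -12, Mid → -4, Low → -8; maximin = -4.
Column maxima: Aggressive → 7, Neutral → 8, Passive → -1; minimax = -1.
-4 ≠ -1, so there is no saddle point; optimal play is mixed.
High is strictly dominated by Mid, so Firm A never plays it.
Neutral is strictly dominated by Aggressive (it gives Firm A strictly more in every row), so Firm B never plays it.
On the remaining 2×2 (Mid, Low vs Aggressive, Passive):
Let Firm A play Mid with probability p. Expected payoff against Aggressive: 7p + (-8)(1−p) = 15p − 8; against Passive: (-4)p + (-1)(1−p) = −3p − 1.
Setting these equal: 15p − 8 = −3p − 1 ⇒ 18p = 7 ⇒ p = 7/18, and the value is (15)·(7/18) − 8 = -13/6.
For Firm B: with q = P(Aggressive), equating Mid's and Low's payoffs gives 11q − 4 = −7q − 1 ⇒ q = 1/6.

5/6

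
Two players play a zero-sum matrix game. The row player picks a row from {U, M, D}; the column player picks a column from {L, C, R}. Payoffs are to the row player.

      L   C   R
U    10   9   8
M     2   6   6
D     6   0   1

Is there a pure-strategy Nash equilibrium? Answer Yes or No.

Row minima: U → 8, M → 2, D → 0; maximin = 8.
Column maxima: L → 10, C → 9, R → 8; minimax = 8.
maximin = minimax = 8, so a saddle point exists.

Yes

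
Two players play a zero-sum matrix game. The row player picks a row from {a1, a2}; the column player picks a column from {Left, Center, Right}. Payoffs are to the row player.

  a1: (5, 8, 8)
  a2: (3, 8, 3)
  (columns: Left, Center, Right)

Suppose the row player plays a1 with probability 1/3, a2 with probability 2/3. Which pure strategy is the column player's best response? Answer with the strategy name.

If the column player plays Left, the row player's expected payoff is (1/3)·5 + (2/3)·3 = 11/3.
If the column player plays Center, the row player's expected payoff is (1/3)·8 + (2/3)·8 = 8.
If the column player plays Right, the row player's expected payoff is (1/3)·8 + (2/3)·3 = 14/3.
The column player minimizes the row player's payoff; the smallest is 11/3, so the best response is Left.

Left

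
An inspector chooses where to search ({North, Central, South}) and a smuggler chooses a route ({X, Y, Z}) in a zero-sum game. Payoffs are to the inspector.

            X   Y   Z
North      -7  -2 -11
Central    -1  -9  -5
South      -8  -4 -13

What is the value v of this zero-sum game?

-89/13

Row minima: North → -11, Central → -9, South → -13; maximin = -9.
Column maxima: X → -1, Y → -2, Z → -5; minimax = -5.
-9 ≠ -5, so there is no saddle point; optimal play is mixed.
South is strictly dominated by North, so the inspector never plays it.
X is strictly dominated by Z (it gives the inspector strictly more in every row), so the smuggler never plays it.
On the remaining 2×2 (North, Central vs Y, Z):
Let the inspector play North with probability p. Expected payoff against Y: (-2)p + (-9)(1−p) = 7p − 9; against Z: (-11)p + (-5)(1−p) = −6p − 5.
Setting these equal: 7p − 9 = −6p − 5 ⇒ 13p = 4 ⇒ p = 4/13, and the value is (7)·(4/13) − 9 = -89/13.
For the smuggler: with q = P(Y), equating North's and Central's payoffs gives 9q − 11 = −4q − 5 ⇒ q = 6/13.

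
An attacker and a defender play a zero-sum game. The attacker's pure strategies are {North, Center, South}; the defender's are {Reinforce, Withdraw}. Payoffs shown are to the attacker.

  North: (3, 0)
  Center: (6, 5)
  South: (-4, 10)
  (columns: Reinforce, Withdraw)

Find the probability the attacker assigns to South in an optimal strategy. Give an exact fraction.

Row minima: North → 0, Center → 5, South → -4; maximin = 5.
Column maxima: Reinforce → 6, Withdraw → 10; minimax = 6.
5 ≠ 6, so there is no saddle point; optimal play is mixed.
North is strictly dominated by Center, so the attacker never plays it.
On the remaining 2×2 (Center, South vs Reinforce, Withdraw):
Let the attacker play Center with probability p. Expected payoff against Reinforce: 6p + (-4)(1−p) = 10p − 4; against Withdraw: 5p + 10(1−p) = −5p + 10.
Setting these equal: 10p − 4 = −5p + 10 ⇒ 15p = 14 ⇒ p = 14/15, and the value is (10)·(14/15) − 4 = 16/3.
For the defender: with q = P(Reinforce), equating Center's and South's payoffs gives q + 5 = −14q + 10 ⇒ q = 1/3.

1/15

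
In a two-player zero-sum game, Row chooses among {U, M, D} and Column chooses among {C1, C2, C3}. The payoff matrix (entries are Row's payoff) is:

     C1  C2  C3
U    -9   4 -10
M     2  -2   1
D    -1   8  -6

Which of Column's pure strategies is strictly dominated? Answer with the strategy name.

C1

C3 holds Row's payoff strictly below C1 in every row: -10 < -9, 1 < 2, -6 < -1.
So C1 is strictly dominated for Column.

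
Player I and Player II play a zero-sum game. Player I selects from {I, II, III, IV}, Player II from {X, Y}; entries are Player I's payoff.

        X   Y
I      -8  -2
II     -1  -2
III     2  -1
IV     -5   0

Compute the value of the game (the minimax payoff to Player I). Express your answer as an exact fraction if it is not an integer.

Row minima: I → -8, II → -2, III → -1, IV → -5; maximin = -1.
Column maxima: X → 2, Y → 0; minimax = 0.
-1 ≠ 0, so there is no saddle point; optimal play is mixed.
I is strictly dominated by III, so Player I never plays it.
II is strictly dominated by III, so Player I never plays it.
On the remaining 2×2 (III, IV vs X, Y):
Let Player I play III with probability p. Expected payoff against X: 2p + (-5)(1−p) = 7p − 5; against Y: (-1)p + 0(1−p) = −p.
Setting these equal: 7p − 5 = −p ⇒ 8p = 5 ⇒ p = 5/8, and the value is (7)·(5/8) − 5 = -5/8.
For Player II: with q = P(X), equating III's and IV's payoffs gives 3q − 1 = −5q ⇒ q = 1/8.

-5/8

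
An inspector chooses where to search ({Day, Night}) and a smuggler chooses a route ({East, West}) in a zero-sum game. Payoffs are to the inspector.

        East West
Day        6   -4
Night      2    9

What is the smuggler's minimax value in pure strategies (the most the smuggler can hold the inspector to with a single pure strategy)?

6

Column maxima: East → 6, West → 9.
The smallest of these is 6.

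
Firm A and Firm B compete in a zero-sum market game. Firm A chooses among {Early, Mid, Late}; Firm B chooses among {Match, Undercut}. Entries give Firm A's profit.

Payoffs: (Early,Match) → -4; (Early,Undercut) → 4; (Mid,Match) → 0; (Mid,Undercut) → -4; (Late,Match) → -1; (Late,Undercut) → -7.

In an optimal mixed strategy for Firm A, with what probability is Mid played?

Row minima: Early → -4, Mid → -4, Late → -7; maximin = -4.
Column maxima: Match → 0, Undercut → 4; minimax = 0.
-4 ≠ 0, so there is no saddle point; optimal play is mixed.
Late is strictly dominated by Mid, so Firm A never plays it.
On the remaining 2×2 (Early, Mid vs Match, Undercut):
Let Firm A play Early with probability p. Expected payoff against Match: (-4)p + 0(1−p) = −4p; against Undercut: 4p + (-4)(1−p) = 8p − 4.
Setting these equal: −4p = 8p − 4 ⇒ −12p = -4 ⇒ p = 1/3, and the value is (-4)·(1/3) = -4/3.
For Firm B: with q = P(Match), equating Early's and Mid's payoffs gives −8q + 4 = 4q − 4 ⇒ q = 2/3.

2/3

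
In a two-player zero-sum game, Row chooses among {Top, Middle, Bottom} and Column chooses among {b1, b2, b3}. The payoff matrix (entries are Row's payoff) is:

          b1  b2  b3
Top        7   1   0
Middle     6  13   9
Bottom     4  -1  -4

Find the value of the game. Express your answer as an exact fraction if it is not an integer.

Row minima: Top → 0, Middle → 6, Bottom → -4; maximin = 6.
Column maxima: b1 → 7, b2 → 13, b3 → 9; minimax = 7.
6 ≠ 7, so there is no saddle point; optimal play is mixed.
Bottom is strictly dominated by Top, so Row never plays it.
b2 is strictly dominated by b3 (it gives Row strictly more in every row), so Column never plays it.
On the remaining 2×2 (Top, Middle vs b1, b3):
Let Row play Top with probability p. Expected payoff against b1: 7p + 6(1−p) = p + 6; against b3: 0p + 9(1−p) = −9p + 9.
Setting these equal: p + 6 = −9p + 9 ⇒ 10p = 3 ⇒ p = 3/10, and the value is (1)·(3/10) + 6 = 63/10.
For Column: with q = P(b1), equating Top's and Middle's payoffs gives 7q = −3q + 9 ⇒ q = 9/10.

63/10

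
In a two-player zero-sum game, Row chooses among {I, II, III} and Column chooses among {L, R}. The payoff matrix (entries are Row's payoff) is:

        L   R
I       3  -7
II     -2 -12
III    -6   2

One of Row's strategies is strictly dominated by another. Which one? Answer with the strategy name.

II

I gives a strictly higher payoff than II against every column: 3 > -2, -7 > -12.
So II is strictly dominated and Row never plays it.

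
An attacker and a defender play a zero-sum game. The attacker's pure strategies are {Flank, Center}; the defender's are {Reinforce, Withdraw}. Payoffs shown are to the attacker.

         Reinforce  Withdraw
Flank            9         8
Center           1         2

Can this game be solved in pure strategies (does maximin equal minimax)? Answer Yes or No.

Yes

Row minima: Flank → 8, Center → 1; maximin = 8.
Column maxima: Reinforce → 9, Withdraw → 8; minimax = 8.
maximin = minimax = 8, so a saddle point exists.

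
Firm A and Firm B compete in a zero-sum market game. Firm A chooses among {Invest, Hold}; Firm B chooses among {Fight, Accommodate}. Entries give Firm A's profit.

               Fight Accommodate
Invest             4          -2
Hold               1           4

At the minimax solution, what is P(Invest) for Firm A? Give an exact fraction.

Row minima: Invest → -2, Hold → 1; maximin = 1.
Column maxima: Fight → 4, Accommodate → 4; minimax = 4.
1 ≠ 4, so there is no saddle point; optimal play is mixed.
Let Firm A play Invest with probability p. Expected payoff against Fight: 4p + 1(1−p) = 3p + 1; against Accommodate: (-2)p + 4(1−p) = −6p + 4.
Setting these equal: 3p + 1 = −6p + 4 ⇒ 9p = 3 ⇒ p = 1/3, and the value is (3)·(1/3) + 1 = 2.
For Firm B: with q = P(Fight), equating Invest's and Hold's payoffs gives 6q − 2 = −3q + 4 ⇒ q = 2/3.

1/3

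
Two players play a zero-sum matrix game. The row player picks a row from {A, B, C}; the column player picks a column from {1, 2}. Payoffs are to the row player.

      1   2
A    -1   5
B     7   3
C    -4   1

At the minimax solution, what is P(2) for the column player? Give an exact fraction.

4/5

Row minima: A → -1, B → 3, C → -4; maximin = 3.
Column maxima: 1 → 7, 2 → 5; minimax = 5.
3 ≠ 5, so there is no saddle point; optimal play is mixed.
C is strictly dominated by A, so the row player never plays it.
On the remaining 2×2 (A, B vs 1, 2):
Let the row player play A with probability p. Expected payoff against 1: (-1)p + 7(1−p) = −8p + 7; against 2: 5p + 3(1−p) = 2p + 3.
Setting these equal: −8p + 7 = 2p + 3 ⇒ −10p = -4 ⇒ p = 2/5, and the value is (-8)·(2/5) + 7 = 19/5.
For the column player: with q = P(1), equating A's and B's payoffs gives −6q + 5 = 4q + 3 ⇒ q = 1/5.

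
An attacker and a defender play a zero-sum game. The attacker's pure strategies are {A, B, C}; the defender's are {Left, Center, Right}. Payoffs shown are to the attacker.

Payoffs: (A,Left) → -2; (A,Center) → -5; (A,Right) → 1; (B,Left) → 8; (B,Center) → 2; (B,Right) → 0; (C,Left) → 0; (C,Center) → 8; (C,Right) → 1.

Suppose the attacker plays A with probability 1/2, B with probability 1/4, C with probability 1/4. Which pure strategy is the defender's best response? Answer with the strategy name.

If the defender plays Left, the attacker's expected payoff is (1/2)·(-2) + (1/4)·8 + (1/4)·0 = 1.
If the defender plays Center, the attacker's expected payoff is (1/2)·(-5) + (1/4)·2 + (1/4)·8 = 0.
If the defender plays Right, the attacker's expected payoff is (1/2)·1 + (1/4)·0 + (1/4)·1 = 3/4.
The defender minimizes the attacker's payoff; the smallest is 0, so the best response is Center.

Center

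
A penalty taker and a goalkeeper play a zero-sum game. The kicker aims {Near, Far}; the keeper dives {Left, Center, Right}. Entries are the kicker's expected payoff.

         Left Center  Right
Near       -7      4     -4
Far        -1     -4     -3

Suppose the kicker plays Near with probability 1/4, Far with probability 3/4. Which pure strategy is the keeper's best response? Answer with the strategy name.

Right

If the keeper plays Left, the kicker's expected payoff is (1/4)·(-7) + (3/4)·(-1) = -5/2.
If the keeper plays Center, the kicker's expected payoff is (1/4)·4 + (3/4)·(-4) = -2.
If the keeper plays Right, the kicker's expected payoff is (1/4)·(-4) + (3/4)·(-3) = -13/4.
The keeper minimizes the kicker's payoff; the smallest is -13/4, so the best response is Right.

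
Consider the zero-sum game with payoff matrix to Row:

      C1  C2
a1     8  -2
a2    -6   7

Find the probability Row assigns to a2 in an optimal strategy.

10/23

Row minima: a1 → -2, a2 → -6; maximin = -2.
Column maxima: C1 → 8, C2 → 7; minimax = 7.
-2 ≠ 7, so there is no saddle point; optimal play is mixed.
Let Row play a1 with probability p. Expected payoff against C1: 8p + (-6)(1−p) = 14p − 6; against C2: (-2)p + 7(1−p) = −9p + 7.
Setting these equal: 14p − 6 = −9p + 7 ⇒ 23p = 13 ⇒ p = 13/23, and the value is (14)·(13/23) − 6 = 44/23.
For Column: with q = P(C1), equating a1's and a2's payoffs gives 10q − 2 = −13q + 7 ⇒ q = 9/23.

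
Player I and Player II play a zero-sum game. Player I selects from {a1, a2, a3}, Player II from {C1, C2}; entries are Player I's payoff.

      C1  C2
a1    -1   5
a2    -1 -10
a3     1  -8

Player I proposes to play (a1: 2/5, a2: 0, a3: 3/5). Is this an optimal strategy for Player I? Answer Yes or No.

No

Against C1 this mix gives (2/5)·(-1) + (3/5)·1 = 1/5.
Against C2 this mix gives (2/5)·5 + (3/5)·(-8) = -14/5.
Player II will play C2, holding Player I to -14/5. Shifting weight toward the row that does better against C2 would raise this floor (the equalizing mix achieves -1/5 against both C2 and C1), so the proposed strategy is not optimal.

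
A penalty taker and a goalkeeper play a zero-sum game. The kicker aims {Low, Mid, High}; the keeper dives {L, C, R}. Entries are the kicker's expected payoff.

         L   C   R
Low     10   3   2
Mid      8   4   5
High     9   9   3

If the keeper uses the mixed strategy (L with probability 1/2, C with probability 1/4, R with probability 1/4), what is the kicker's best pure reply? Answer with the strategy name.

Expected payoff of Low: (1/2)·10 + (1/4)·3 + (1/4)·2 = 25/4.
Expected payoff of Mid: (1/2)·8 + (1/4)·4 + (1/4)·5 = 25/4.
Expected payoff of High: (1/2)·9 + (1/4)·9 + (1/4)·3 = 15/2.
The largest is 15/2, so the kicker's best response is High.

High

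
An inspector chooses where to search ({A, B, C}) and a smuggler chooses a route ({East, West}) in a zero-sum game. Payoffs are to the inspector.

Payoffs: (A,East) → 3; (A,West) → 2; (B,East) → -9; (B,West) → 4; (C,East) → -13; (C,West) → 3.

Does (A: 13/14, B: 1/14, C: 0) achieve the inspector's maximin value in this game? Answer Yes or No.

Against East this mix gives (13/14)·3 + (1/14)·(-9) = 15/7.
Against West this mix gives (13/14)·2 + (1/14)·4 = 15/7.
All of the smuggler's active replies (East, West) yield 15/7, and no column does worse for the inspector. The mix makes the smuggler indifferent and guarantees 15/7, so it is optimal.

Yes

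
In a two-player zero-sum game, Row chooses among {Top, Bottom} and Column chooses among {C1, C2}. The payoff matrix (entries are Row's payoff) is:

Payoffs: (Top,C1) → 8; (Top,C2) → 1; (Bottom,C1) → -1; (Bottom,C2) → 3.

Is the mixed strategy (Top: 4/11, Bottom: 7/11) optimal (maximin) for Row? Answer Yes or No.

Yes

Against C1 this mix gives (4/11)·8 + (7/11)·(-1) = 25/11.
Against C2 this mix gives (4/11)·1 + (7/11)·3 = 25/11.
All of Column's active replies (C1, C2) yield 25/11, and no column does worse for Row. The mix makes Column indifferent and guarantees 25/11, so it is optimal.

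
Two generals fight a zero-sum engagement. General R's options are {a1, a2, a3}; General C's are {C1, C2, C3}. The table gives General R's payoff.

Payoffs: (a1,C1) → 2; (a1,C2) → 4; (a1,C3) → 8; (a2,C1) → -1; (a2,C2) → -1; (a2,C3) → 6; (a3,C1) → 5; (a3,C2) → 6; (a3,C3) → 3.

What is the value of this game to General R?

17/4

Row minima: a1 → 2, a2 → -1, a3 → 3; maximin = 3.
Column maxima: C1 → 5, C2 → 6, C3 → 8; minimax = 5.
3 ≠ 5, so there is no saddle point; optimal play is mixed.
a2 is strictly dominated by a1, so General R never plays it.
With a2 eliminated, C2 is strictly dominated by C1 (it gives General R strictly more in every remaining row), so General C never plays it.
On the remaining 2×2 (a1, a3 vs C1, C3):
Let General R play a1 with probability p. Expected payoff against C1: 2p + 5(1−p) = −3p + 5; against C3: 8p + 3(1−p) = 5p + 3.
Setting these equal: −3p + 5 = 5p + 3 ⇒ −8p = -2 ⇒ p = 1/4, and the value is (-3)·(1/4) + 5 = 17/4.
For General C: with q = P(C1), equating a1's and a3's payoffs gives −6q + 8 = 2q + 3 ⇒ q = 5/8.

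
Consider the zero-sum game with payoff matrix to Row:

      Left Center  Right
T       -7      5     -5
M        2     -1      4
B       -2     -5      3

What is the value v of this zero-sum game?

1/5

Row minima: T → -7, M → -1, B → -5; maximin = -1.
Column maxima: Left → 2, Center → 5, Right → 4; minimax = 2.
-1 ≠ 2, so there is no saddle point; optimal play is mixed.
B is strictly dominated by M, so Row never plays it.
Right is strictly dominated by Left (it gives Row strictly more in every row), so Column never plays it.
On the remaining 2×2 (T, M vs Left, Center):
Let Row play T with probability p. Expected payoff against Left: (-7)p + 2(1−p) = −9p + 2; against Center: 5p + (-1)(1−p) = 6p − 1.
Setting these equal: −9p + 2 = 6p − 1 ⇒ −15p = -3 ⇒ p = 1/5, and the value is (-9)·(1/5) + 2 = 1/5.
For Column: with q = P(Left), equating T's and M's payoffs gives −12q + 5 = 3q − 1 ⇒ q = 2/5.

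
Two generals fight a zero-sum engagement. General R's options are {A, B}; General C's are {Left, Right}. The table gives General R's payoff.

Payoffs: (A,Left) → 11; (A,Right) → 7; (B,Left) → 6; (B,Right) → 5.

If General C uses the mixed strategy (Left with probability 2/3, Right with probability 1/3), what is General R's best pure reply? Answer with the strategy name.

A

Expected payoff of A: (2/3)·11 + (1/3)·7 = 29/3.
Expected payoff of B: (2/3)·6 + (1/3)·5 = 17/3.
The largest is 29/3, so General R's best response is A.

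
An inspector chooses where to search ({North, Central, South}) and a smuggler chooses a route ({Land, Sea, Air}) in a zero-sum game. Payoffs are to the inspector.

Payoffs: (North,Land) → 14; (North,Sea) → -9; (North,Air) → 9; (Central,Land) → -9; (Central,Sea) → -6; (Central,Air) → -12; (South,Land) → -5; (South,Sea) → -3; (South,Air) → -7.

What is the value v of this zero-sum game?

Row minima: North → -9, Central → -12, South → -7; maximin = -7.
Column maxima: Land → 14, Sea → -3, Air → 9; minimax = -3.
-7 ≠ -3, so there is no saddle point; optimal play is mixed.
Central is strictly dominated by South, so the inspector never plays it.
Land is strictly dominated by Air (it gives the inspector strictly more in every row), so the smuggler never plays it.
On the remaining 2×2 (North, South vs Sea, Air):
Let the inspector play North with probability p. Expected payoff against Sea: (-9)p + (-3)(1−p) = −6p − 3; against Air: 9p + (-7)(1−p) = 16p − 7.
Setting these equal: −6p − 3 = 16p − 7 ⇒ −22p = -4 ⇒ p = 2/11, and the value is (-6)·(2/11) − 3 = -45/11.
For the smuggler: with q = P(Sea), equating North's and South's payoffs gives −18q + 9 = 4q − 7 ⇒ q = 8/11.

-45/11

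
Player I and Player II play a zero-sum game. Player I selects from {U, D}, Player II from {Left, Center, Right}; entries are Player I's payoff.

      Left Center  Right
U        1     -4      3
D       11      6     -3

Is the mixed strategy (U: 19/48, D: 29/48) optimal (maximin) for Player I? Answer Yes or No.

Against Left this mix gives (19/48)·1 + (29/48)·11 = 169/24.
Against Center this mix gives (19/48)·(-4) + (29/48)·6 = 49/24.
Against Right this mix gives (19/48)·3 + (29/48)·(-3) = -5/8.
Player II will play Right, holding Player I to -5/8. Shifting weight toward the row that does better against Right would raise this floor (the equalizing mix achieves 3/8 against both Right and Center), so the proposed strategy is not optimal.

No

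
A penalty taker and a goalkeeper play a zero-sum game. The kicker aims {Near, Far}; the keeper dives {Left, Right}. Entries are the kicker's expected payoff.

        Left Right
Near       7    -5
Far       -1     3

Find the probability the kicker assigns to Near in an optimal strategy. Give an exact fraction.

1/4

Row minima: Near → -5, Far → -1; maximin = -1.
Column maxima: Left → 7, Right → 3; minimax = 3.
-1 ≠ 3, so there is no saddle point; optimal play is mixed.
Let the kicker play Near with probability p. Expected payoff against Left: 7p + (-1)(1−p) = 8p − 1; against Right: (-5)p + 3(1−p) = −8p + 3.
Setting these equal: 8p − 1 = −8p + 3 ⇒ 16p = 4 ⇒ p = 1/4, and the value is (8)·(1/4) − 1 = 1.
For the keeper: with q = P(Left), equating Near's and Far's payoffs gives 12q − 5 = −4q + 3 ⇒ q = 1/2.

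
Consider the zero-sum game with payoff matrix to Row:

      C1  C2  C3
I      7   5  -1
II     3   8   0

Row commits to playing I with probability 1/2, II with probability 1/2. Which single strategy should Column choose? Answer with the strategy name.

If Column plays C1, Row's expected payoff is (1/2)·7 + (1/2)·3 = 5.
If Column plays C2, Row's expected payoff is (1/2)·5 + (1/2)·8 = 13/2.
If Column plays C3, Row's expected payoff is (1/2)·(-1) + (1/2)·0 = -1/2.
Column minimizes Row's payoff; the smallest is -1/2, so the best response is C3.

C3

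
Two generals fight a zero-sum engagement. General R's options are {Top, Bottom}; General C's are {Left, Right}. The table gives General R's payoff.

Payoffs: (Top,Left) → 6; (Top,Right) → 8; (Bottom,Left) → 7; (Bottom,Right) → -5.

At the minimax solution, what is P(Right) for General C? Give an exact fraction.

Row minima: Top → 6, Bottom → -5; maximin = 6.
Column maxima: Left → 7, Right → 8; minimax = 7.
6 ≠ 7, so there is no saddle point; optimal play is mixed.
Let General R play Top with probability p. Expected payoff against Left: 6p + 7(1−p) = −p + 7; against Right: 8p + (-5)(1−p) = 13p − 5.
Setting these equal: −p + 7 = 13p − 5 ⇒ −14p = -12 ⇒ p = 6/7, and the value is (-1)·(6/7) + 7 = 43/7.
For General C: with q = P(Left), equating Top's and Bottom's payoffs gives −2q + 8 = 12q − 5 ⇒ q = 13/14.

1/14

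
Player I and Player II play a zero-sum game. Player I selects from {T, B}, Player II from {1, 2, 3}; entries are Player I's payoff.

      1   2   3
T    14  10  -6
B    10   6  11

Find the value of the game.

146/21

Row minima: T → -6, B → 6; maximin = 6.
Column maxima: 1 → 14, 2 → 10, 3 → 11; minimax = 10.
6 ≠ 10, so there is no saddle point; optimal play is mixed.
1 is strictly dominated by 2 (it gives Player I strictly more in every row), so Player II never plays it.
On the remaining 2×2 (T, B vs 2, 3):
Let Player I play T with probability p. Expected payoff against 2: 10p + 6(1−p) = 4p + 6; against 3: (-6)p + 11(1−p) = −17p + 11.
Setting these equal: 4p + 6 = −17p + 11 ⇒ 21p = 5 ⇒ p = 5/21, and the value is (4)·(5/21) + 6 = 146/21.
For Player II: with q = P(2), equating T's and B's payoffs gives 16q − 6 = −5q + 11 ⇒ q = 17/21.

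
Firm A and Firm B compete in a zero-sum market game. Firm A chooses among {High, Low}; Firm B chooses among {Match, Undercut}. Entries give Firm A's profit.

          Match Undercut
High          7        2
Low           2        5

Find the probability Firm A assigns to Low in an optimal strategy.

Row minima: High → 2, Low → 2; maximin = 2.
Column maxima: Match → 7, Undercut → 5; minimax = 5.
2 ≠ 5, so there is no saddle point; optimal play is mixed.
Let Firm A play High with probability p. Expected payoff against Match: 7p + 2(1−p) = 5p + 2; against Undercut: 2p + 5(1−p) = −3p + 5.
Setting these equal: 5p + 2 = −3p + 5 ⇒ 8p = 3 ⇒ p = 3/8, and the value is (5)·(3/8) + 2 = 31/8.
For Firm B: with q = P(Match), equating High's and Low's payoffs gives 5q + 2 = −3q + 5 ⇒ q = 3/8.

5/8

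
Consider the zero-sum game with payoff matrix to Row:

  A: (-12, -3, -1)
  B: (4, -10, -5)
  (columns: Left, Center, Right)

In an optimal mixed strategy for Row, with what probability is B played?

Row minima: A → -12, B → -10; maximin = -10.
Column maxima: Left → 4, Center → -3, Right → -1; minimax = -3.
-10 ≠ -3, so there is no saddle point; optimal play is mixed.
Right is strictly dominated by Center (it gives Row strictly more in every row), so Column never plays it.
On the remaining 2×2 (A, B vs Left, Center):
Let Row play A with probability p. Expected payoff against Left: (-12)p + 4(1−p) = −16p + 4; against Center: (-3)p + (-10)(1−p) = 7p − 10.
Setting these equal: −16p + 4 = 7p − 10 ⇒ −23p = -14 ⇒ p = 14/23, and the value is (-16)·(14/23) + 4 = -132/23.
For Column: with q = P(Left), equating A's and B's payoffs gives −9q − 3 = 14q − 10 ⇒ q = 7/23.

9/23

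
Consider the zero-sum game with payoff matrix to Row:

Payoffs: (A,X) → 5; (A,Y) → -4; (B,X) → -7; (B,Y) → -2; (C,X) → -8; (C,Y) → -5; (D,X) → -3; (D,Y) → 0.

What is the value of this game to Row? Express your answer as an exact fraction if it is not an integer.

Row minima: A → -4, B → -7, C → -8, D → -3; maximin = -3.
Column maxima: X → 5, Y → 0; minimax = 0.
-3 ≠ 0, so there is no saddle point; optimal play is mixed.
B is strictly dominated by D, so Row never plays it.
C is strictly dominated by A, so Row never plays it.
On the remaining 2×2 (A, D vs X, Y):
Let Row play A with probability p. Expected payoff against X: 5p + (-3)(1−p) = 8p − 3; against Y: (-4)p + 0(1−p) = −4p.
Setting these equal: 8p − 3 = −4p ⇒ 12p = 3 ⇒ p = 1/4, and the value is (8)·(1/4) − 3 = -1.
For Column: with q = P(X), equating A's and D's payoffs gives 9q − 4 = −3q ⇒ q = 1/3.

-1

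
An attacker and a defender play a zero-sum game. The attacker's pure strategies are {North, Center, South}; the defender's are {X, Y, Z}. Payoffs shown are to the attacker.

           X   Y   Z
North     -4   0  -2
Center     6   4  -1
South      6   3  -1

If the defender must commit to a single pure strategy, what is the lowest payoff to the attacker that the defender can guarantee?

-1

Column maxima: X → 6, Y → 4, Z → -1.
The smallest of these is -1.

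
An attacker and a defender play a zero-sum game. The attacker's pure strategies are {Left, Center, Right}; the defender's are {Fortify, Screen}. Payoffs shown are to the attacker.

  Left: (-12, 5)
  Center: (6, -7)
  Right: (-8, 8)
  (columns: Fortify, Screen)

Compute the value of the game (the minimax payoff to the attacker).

Row minima: Left → -12, Center → -7, Right → -8; maximin = -7.
Column maxima: Fortify → 6, Screen → 8; minimax = 6.
-7 ≠ 6, so there is no saddle point; optimal play is mixed.
Left is strictly dominated by Right, so the attacker never plays it.
On the remaining 2×2 (Center, Right vs Fortify, Screen):
Let the attacker play Center with probability p. Expected payoff against Fortify: 6p + (-8)(1−p) = 14p − 8; against Screen: (-7)p + 8(1−p) = −15p + 8.
Setting these equal: 14p − 8 = −15p + 8 ⇒ 29p = 16 ⇒ p = 16/29, and the value is (14)·(16/29) − 8 = -8/29.
For the defender: with q = P(Fortify), equating Center's and Right's payoffs gives 13q − 7 = −16q + 8 ⇒ q = 15/29.

-8/29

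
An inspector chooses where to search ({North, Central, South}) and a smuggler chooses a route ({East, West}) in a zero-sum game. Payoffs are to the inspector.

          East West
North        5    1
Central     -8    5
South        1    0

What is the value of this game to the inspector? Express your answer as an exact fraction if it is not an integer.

33/17

Row minima: North → 1, Central → -8, South → 0; maximin = 1.
Column maxima: East → 5, West → 5; minimax = 5.
1 ≠ 5, so there is no saddle point; optimal play is mixed.
South is strictly dominated by North, so the inspector never plays it.
On the remaining 2×2 (North, Central vs East, West):
Let the inspector play North with probability p. Expected payoff against East: 5p + (-8)(1−p) = 13p − 8; against West: 1p + 5(1−p) = −4p + 5.
Setting these equal: 13p − 8 = −4p + 5 ⇒ 17p = 13 ⇒ p = 13/17, and the value is (13)·(13/17) − 8 = 33/17.
For the smuggler: with q = P(East), equating North's and Central's payoffs gives 4q + 1 = −13q + 5 ⇒ q = 4/17.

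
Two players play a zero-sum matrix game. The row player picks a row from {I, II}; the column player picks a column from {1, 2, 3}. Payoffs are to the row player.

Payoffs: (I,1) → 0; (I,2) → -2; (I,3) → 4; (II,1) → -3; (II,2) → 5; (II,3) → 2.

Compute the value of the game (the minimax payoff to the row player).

-3/5

Row minima: I → -2, II → -3; maximin = -2.
Column maxima: 1 → 0, 2 → 5, 3 → 4; minimax = 0.
-2 ≠ 0, so there is no saddle point; optimal play is mixed.
3 is strictly dominated by 1 (it gives the row player strictly more in every row), so the column player never plays it.
On the remaining 2×2 (I, II vs 1, 2):
Let the row player play I with probability p. Expected payoff against 1: 0p + (-3)(1−p) = 3p − 3; against 2: (-2)p + 5(1−p) = −7p + 5.
Setting these equal: 3p − 3 = −7p + 5 ⇒ 10p = 8 ⇒ p = 4/5, and the value is (3)·(4/5) − 3 = -3/5.
For the column player: with q = P(1), equating I's and II's payoffs gives 2q − 2 = −8q + 5 ⇒ q = 7/10.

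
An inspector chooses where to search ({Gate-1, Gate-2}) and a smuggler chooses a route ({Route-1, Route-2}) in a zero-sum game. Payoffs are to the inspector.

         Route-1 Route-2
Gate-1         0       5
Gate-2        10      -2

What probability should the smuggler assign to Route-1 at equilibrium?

Row minima: Gate-1 → 0, Gate-2 → -2; maximin = 0.
Column maxima: Route-1 → 10, Route-2 → 5; minimax = 5.
0 ≠ 5, so there is no saddle point; optimal play is mixed.
Let the inspector play Gate-1 with probability p. Expected payoff against Route-1: 0p + 10(1−p) = −10p + 10; against Route-2: 5p + (-2)(1−p) = 7p − 2.
Setting these equal: −10p + 10 = 7p − 2 ⇒ −17p = -12 ⇒ p = 12/17, and the value is (-10)·(12/17) + 10 = 50/17.
For the smuggler: with q = P(Route-1), equating Gate-1's and Gate-2's payoffs gives −5q + 5 = 12q − 2 ⇒ q = 7/17.

7/17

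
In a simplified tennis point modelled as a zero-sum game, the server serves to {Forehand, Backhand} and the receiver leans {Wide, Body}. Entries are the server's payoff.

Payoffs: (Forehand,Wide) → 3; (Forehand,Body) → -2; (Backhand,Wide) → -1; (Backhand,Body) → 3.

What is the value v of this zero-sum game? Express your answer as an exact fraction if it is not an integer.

Row minima: Forehand → -2, Backhand → -1; maximin = -1.
Column maxima: Wide → 3, Body → 3; minimax = 3.
-1 ≠ 3, so there is no saddle point; optimal play is mixed.
Let the server play Forehand with probability p. Expected payoff against Wide: 3p + (-1)(1−p) = 4p − 1; against Body: (-2)p + 3(1−p) = −5p + 3.
Setting these equal: 4p − 1 = −5p + 3 ⇒ 9p = 4 ⇒ p = 4/9, and the value is (4)·(4/9) − 1 = 7/9.
For the receiver: with q = P(Wide), equating Forehand's and Backhand's payoffs gives 5q − 2 = −4q + 3 ⇒ q = 5/9.

7/9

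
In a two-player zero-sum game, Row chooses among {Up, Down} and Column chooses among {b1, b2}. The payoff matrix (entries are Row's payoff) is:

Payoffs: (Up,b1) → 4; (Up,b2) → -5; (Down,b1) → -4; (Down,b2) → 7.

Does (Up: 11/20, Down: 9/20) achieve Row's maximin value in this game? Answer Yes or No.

Against b1 this mix gives (11/20)·4 + (9/20)·(-4) = 2/5.
Against b2 this mix gives (11/20)·(-5) + (9/20)·7 = 2/5.
All of Column's active replies (b1, b2) yield 2/5, and no column does worse for Row. The mix makes Column indifferent and guarantees 2/5, so it is optimal.

Yes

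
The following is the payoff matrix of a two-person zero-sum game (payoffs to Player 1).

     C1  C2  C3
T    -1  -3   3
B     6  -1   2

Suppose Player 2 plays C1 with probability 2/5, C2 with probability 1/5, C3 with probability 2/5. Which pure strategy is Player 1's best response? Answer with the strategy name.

B

Expected payoff of T: (2/5)·(-1) + (1/5)·(-3) + (2/5)·3 = 1/5.
Expected payoff of B: (2/5)·6 + (1/5)·(-1) + (2/5)·2 = 3.
The largest is 3, so Player 1's best response is B.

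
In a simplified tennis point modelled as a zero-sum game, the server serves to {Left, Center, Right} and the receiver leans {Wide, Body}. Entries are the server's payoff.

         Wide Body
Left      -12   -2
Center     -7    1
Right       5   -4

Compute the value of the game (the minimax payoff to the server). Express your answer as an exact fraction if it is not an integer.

Row minima: Left → -12, Center → -7, Right → -4; maximin = -4.
Column maxima: Wide → 5, Body → 1; minimax = 1.
-4 ≠ 1, so there is no saddle point; optimal play is mixed.
Left is strictly dominated by Center, so the server never plays it.
On the remaining 2×2 (Center, Right vs Wide, Body):
Let the server play Center with probability p. Expected payoff against Wide: (-7)p + 5(1−p) = −12p + 5; against Body: 1p + (-4)(1−p) = 5p − 4.
Setting these equal: −12p + 5 = 5p − 4 ⇒ −17p = -9 ⇒ p = 9/17, and the value is (-12)·(9/17) + 5 = -23/17.
For the receiver: with q = P(Wide), equating Center's and Right's payoffs gives −8q + 1 = 9q − 4 ⇒ q = 5/17.

-23/17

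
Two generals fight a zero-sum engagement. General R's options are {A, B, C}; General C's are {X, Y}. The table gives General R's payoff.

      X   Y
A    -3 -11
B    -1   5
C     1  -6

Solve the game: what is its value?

-1/13

Row minima: A → -11, B → -1, C → -6; maximin = -1.
Column maxima: X → 1, Y → 5; minimax = 1.
-1 ≠ 1, so there is no saddle point; optimal play is mixed.
A is strictly dominated by B, so General R never plays it.
On the remaining 2×2 (B, C vs X, Y):
Let General R play B with probability p. Expected payoff against X: (-1)p + 1(1−p) = −2p + 1; against Y: 5p + (-6)(1−p) = 11p − 6.
Setting these equal: −2p + 1 = 11p − 6 ⇒ −13p = -7 ⇒ p = 7/13, and the value is (-2)·(7/13) + 1 = -1/13.
For General C: with q = P(X), equating B's and C's payoffs gives −6q + 5 = 7q − 6 ⇒ q = 11/13.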